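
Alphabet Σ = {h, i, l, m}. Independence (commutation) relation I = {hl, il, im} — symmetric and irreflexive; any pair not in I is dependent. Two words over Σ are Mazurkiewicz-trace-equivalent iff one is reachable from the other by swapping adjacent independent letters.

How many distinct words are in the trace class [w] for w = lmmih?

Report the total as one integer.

#0=l has no predecessor
#1=m depends on [0:l]
#2=m depends on [1:m]
#3=i has no predecessor
#4=h depends on [2:m, 3:i]
sources: [0:l, 3:i]
N(rest) = Σ N(rest − s) over sources s of rest; N(one piece) = 1:
  size 1 → [4]=1
  size 2 → [2,4]=1  [3,4]=1
  size 3 → [1,2,4]=1  [2,3,4]=2
  first=0(l) contributes 3
  first=3(i) contributes 1
|[w]| = 4

4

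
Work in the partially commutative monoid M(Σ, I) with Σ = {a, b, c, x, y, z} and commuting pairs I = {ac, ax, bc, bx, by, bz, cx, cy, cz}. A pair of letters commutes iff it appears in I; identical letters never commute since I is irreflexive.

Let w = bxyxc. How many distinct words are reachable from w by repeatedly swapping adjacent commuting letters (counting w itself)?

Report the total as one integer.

0(b) covers ∅
1(x) covers ∅
2(y) covers 1:x
3(x) covers 2:y
4(c) covers ∅
floor of heap: 0:b, 1:x, 4:c
completions by unplaced set U, small U first (add the entries for U minus each lowest piece of U):
  |U|=1: {0}:1  {3}:1  {4}:1
  |U|=2: {0,3}:2  {0,4}:2  {2,3}:1  {3,4}:2
  |U|=3: {0,2,3}:3  {0,3,4}:6  {1,2,3}:1  {2,3,4}:3
  start at 0(b): 4
  start at 1(x): 12
  start at 4(c): 4
sum over floor = 20

20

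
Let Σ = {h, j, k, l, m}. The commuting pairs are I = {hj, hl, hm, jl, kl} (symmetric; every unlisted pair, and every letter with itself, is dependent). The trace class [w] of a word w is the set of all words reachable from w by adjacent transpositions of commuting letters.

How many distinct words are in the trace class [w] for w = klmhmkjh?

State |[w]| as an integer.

14

#0=k has no predecessor
#1=l has no predecessor
#2=m depends on [0:k, 1:l]
#3=h depends on [0:k]
#4=m depends on [2:m]
#5=k depends on [3:h, 4:m]
#6=j depends on [5:k]
#7=h depends on [5:k]
sources: [0:k, 1:l]
N(rest) = Σ N(rest − s) over sources s of rest; N(one piece) = 1:
  size 1 → [6]=1  [7]=1
  size 2 → [6,7]=2
  size 3 → [5,6,7]=2
  size 4 → [3,5,6,7]=2  [4,5,6,7]=2
  size 5 → [2,4,5,6,7]=2  [3,4,5,6,7]=4
  size 6 → [1,2,4,5,6,7]=2  [2,3,4,5,6,7]=6
  first=0(k) contributes 8
  first=1(l) contributes 6
|[w]| = 14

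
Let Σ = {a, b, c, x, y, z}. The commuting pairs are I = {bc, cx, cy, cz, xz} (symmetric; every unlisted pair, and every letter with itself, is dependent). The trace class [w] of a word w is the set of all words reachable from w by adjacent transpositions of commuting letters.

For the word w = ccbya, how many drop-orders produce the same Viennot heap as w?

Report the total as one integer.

piece 0:c — minimal
piece 1:c rests on {0:c}
piece 2:b — minimal
piece 3:y rests on {2:b}
piece 4:a rests on {1:c, 3:y}
minimal pieces: {0:c, 2:b}
ways to finish when only these pieces remain (= sum over removing one remaining piece with nothing left below it):
  1 left: {4}→1
  2 left: {1,4}→1  {3,4}→1
  3 left: {0,1,4}→1  {1,3,4}→2  {2,3,4}→1
  placing 0:c first → 3 extensions
  placing 2:b first → 3 extensions
total linear extensions = 6

6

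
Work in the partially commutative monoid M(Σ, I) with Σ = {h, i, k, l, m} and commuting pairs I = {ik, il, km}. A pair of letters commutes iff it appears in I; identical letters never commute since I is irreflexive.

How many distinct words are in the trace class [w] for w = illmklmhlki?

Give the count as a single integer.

21

#0=i has no predecessor
#1=l has no predecessor
#2=l depends on [1:l]
#3=m depends on [0:i, 2:l]
#4=k depends on [2:l]
#5=l depends on [3:m, 4:k]
#6=m depends on [5:l]
#7=h depends on [6:m]
#8=l depends on [7:h]
#9=k depends on [8:l]
#10=i depends on [7:h]
sources: [0:i, 1:l]
N(rest) = Σ N(rest − s) over sources s of rest; N(one piece) = 1:
  size 1 → [9]=1  [10]=1
  size 2 → [8,9]=1  [9,10]=2
  size 3 → [8,9,10]=3
  size 4 → [7,8,9,10]=3
  size 5 → [6,7,8,9,10]=3
  size 6 → [5,6,7,8,9,10]=3
  size 7 → [3,5,6,7,8,9,10]=3  [4,5,6,7,8,9,10]=3
  size 8 → [0,3,5,6,7,8,9,10]=3  [3,4,5,6,7,8,9,10]=6
  size 9 → [0,3,4,5,6,7,8,9,10]=9  [2,3,4,5,6,7,8,9,10]=6
  first=0(i) contributes 6
  first=1(l) contributes 15
|[w]| = 21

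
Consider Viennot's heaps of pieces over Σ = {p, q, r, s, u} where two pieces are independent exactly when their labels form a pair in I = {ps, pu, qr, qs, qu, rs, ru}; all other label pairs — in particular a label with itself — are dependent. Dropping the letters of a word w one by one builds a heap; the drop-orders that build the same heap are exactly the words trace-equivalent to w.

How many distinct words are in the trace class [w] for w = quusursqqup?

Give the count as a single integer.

drop 0:q onto floor
drop 1:u onto floor
drop 2:u onto {1:u}
drop 3:s onto {2:u}
drop 4:u onto {3:s}
drop 5:r onto floor
drop 6:s onto {4:u}
drop 7:q onto {0:q}
drop 8:q onto {7:q}
drop 9:u onto {6:s}
drop 10:p onto {5:r, 8:q}
ground layer = {0:q, 1:u, 5:r}
drop-orders for the pieces not yet dropped (sum over which currently-grounded one goes next):
  1 to go: {9} 1  {10} 1
  2 to go: {5,10} 1  {6,9} 1  {8,10} 1  {9,10} 2
  3 to go: {4,6,9} 1  {5,8,10} 2  {5,9,10} 3  {6,9,10} 3  {7,8,10} 1  {8,9,10} 3
  4 to go: {0,7,8,10} 1  {3,4,6,9} 1  {4,6,9,10} 4  {5,6,9,10} 6  {5,7,8,10} 3  {5,8,9,10} 8  {6,8,9,10} 6  {7,8,9,10} 4
  5 to go: {0,5,7,8,10} 4  {0,7,8,9,10} 5  {2,3,4,6,9} 1  {3,4,6,9,10} 5  {4,5,6,9,10} 10  {4,6,8,9,10} 10  {5,6,8,9,10} 20  {5,7,8,9,10} 15  {6,7,8,9,10} 10
  6 to go: {0,5,7,8,9,10} 24  {0,6,7,8,9,10} 15  {1,2,3,4,6,9} 1  {2,3,4,6,9,10} 6  {3,4,5,6,9,10} 15  {3,4,6,8,9,10} 15  {4,5,6,8,9,10} 40  {4,6,7,8,9,10} 20  {5,6,7,8,9,10} 45
  7 to go: {0,4,6,7,8,9,10} 35  {0,5,6,7,8,9,10} 84  {1,2,3,4,6,9,10} 7  {2,3,4,5,6,9,10} 21  {2,3,4,6,8,9,10} 21  {3,4,5,6,8,9,10} 70  {3,4,6,7,8,9,10} 35  {4,5,6,7,8,9,10} 105
  8 to go: {0,3,4,6,7,8,9,10} 70  {0,4,5,6,7,8,9,10} 224  {1,2,3,4,5,6,9,10} 28  {1,2,3,4,6,8,9,10} 28  {2,3,4,5,6,8,9,10} 112  {2,3,4,6,7,8,9,10} 56  {3,4,5,6,7,8,9,10} 210
  9 to go: {0,2,3,4,6,7,8,9,10} 126  {0,3,4,5,6,7,8,9,10} 504  {1,2,3,4,5,6,8,9,10} 168  {1,2,3,4,6,7,8,9,10} 84  {2,3,4,5,6,7,8,9,10} 378
  if 0:q drops first: 630 orders
  if 1:u drops first: 1008 orders
  if 5:r drops first: 210 orders
heap linearizations: 1848

1848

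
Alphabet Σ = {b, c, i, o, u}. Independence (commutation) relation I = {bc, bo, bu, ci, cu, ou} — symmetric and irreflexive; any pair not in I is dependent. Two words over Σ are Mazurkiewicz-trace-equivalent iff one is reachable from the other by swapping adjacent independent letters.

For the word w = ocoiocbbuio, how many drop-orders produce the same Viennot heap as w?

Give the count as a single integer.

0(o) covers ∅
1(c) covers 0:o
2(o) covers 1:c
3(i) covers 2:o
4(o) covers 3:i
5(c) covers 4:o
6(b) covers 3:i
7(b) covers 6:b
8(u) covers 3:i
9(i) covers 4:o, 7:b, 8:u
10(o) covers 5:c, 9:i
floor of heap: 0:o
completions by unplaced set U, small U first (add the entries for U minus each lowest piece of U):
  |U|=1: {10}:1
  |U|=2: {5,10}:1  {9,10}:1
  |U|=3: {5,9,10}:2  {7,9,10}:1  {8,9,10}:1
  |U|=4: {4,5,9,10}:2  {5,7,9,10}:3  {5,8,9,10}:3  {6,7,9,10}:1  {7,8,9,10}:2
  |U|=5: {4,5,7,9,10}:5  {4,5,8,9,10}:5  {5,6,7,9,10}:4  {5,7,8,9,10}:8  {6,7,8,9,10}:3
  |U|=6: {4,5,6,7,9,10}:9  {4,5,7,8,9,10}:18  {5,6,7,8,9,10}:15
  |U|=7: {4,5,6,7,8,9,10}:42
  |U|=8: {3,4,5,6,7,8,9,10}:42
  |U|=9: {2,3,4,5,6,7,8,9,10}:42
  start at 0(o): 42

42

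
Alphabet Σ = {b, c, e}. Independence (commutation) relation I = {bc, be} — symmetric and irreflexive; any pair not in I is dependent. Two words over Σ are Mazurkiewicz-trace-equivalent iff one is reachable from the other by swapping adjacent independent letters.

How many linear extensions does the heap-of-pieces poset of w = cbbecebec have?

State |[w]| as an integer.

84

drop 0:c onto floor
drop 1:b onto floor
drop 2:b onto {1:b}
drop 3:e onto {0:c}
drop 4:c onto {3:e}
drop 5:e onto {4:c}
drop 6:b onto {2:b}
drop 7:e onto {5:e}
drop 8:c onto {7:e}
ground layer = {0:c, 1:b}
drop-orders for the pieces not yet dropped (sum over which currently-grounded one goes next):
  1 to go: {6} 1  {8} 1
  2 to go: {2,6} 1  {6,8} 2  {7,8} 1
  3 to go: {1,2,6} 1  {2,6,8} 3  {5,7,8} 1  {6,7,8} 3
  4 to go: {1,2,6,8} 4  {2,6,7,8} 6  {4,5,7,8} 1  {5,6,7,8} 4
  5 to go: {1,2,6,7,8} 10  {2,5,6,7,8} 10  {3,4,5,7,8} 1  {4,5,6,7,8} 5
  6 to go: {0,3,4,5,7,8} 1  {1,2,5,6,7,8} 20  {2,4,5,6,7,8} 15  {3,4,5,6,7,8} 6
  7 to go: {0,3,4,5,6,7,8} 7  {1,2,4,5,6,7,8} 35  {2,3,4,5,6,7,8} 21
  if 0:c drops first: 56 orders
  if 1:b drops first: 28 orders
heap linearizations: 84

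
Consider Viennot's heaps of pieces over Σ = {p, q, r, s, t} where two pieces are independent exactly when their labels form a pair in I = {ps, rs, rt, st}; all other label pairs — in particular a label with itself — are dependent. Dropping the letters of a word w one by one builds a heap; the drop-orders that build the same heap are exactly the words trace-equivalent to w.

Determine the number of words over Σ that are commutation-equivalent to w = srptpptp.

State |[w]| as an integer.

8

piece 0:s — minimal
piece 1:r — minimal
piece 2:p rests on {1:r}
piece 3:t rests on {2:p}
piece 4:p rests on {3:t}
piece 5:p rests on {4:p}
piece 6:t rests on {5:p}
piece 7:p rests on {6:t}
minimal pieces: {0:s, 1:r}
ways to finish when only these pieces remain (= sum over removing one remaining piece with nothing left below it):
  1 left: {0}→1  {7}→1
  2 left: {0,7}→2  {6,7}→1
  3 left: {0,6,7}→3  {5,6,7}→1
  4 left: {0,5,6,7}→4  {4,5,6,7}→1
  5 left: {0,4,5,6,7}→5  {3,4,5,6,7}→1
  6 left: {0,3,4,5,6,7}→6  {2,3,4,5,6,7}→1
  placing 0:s first → 1 extensions
  placing 1:r first → 7 extensions
total linear extensions = 8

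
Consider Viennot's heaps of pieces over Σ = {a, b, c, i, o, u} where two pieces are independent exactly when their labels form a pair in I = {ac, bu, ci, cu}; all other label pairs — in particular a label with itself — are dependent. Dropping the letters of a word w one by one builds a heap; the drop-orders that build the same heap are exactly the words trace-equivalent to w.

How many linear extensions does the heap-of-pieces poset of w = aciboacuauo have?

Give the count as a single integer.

piece 0:a — minimal
piece 1:c — minimal
piece 2:i rests on {0:a}
piece 3:b rests on {1:c, 2:i}
piece 4:o rests on {3:b}
piece 5:a rests on {4:o}
piece 6:c rests on {4:o}
piece 7:u rests on {5:a}
piece 8:a rests on {7:u}
piece 9:u rests on {8:a}
piece 10:o rests on {6:c, 9:u}
minimal pieces: {0:a, 1:c}
ways to finish when only these pieces remain (= sum over removing one remaining piece with nothing left below it):
  1 left: {10}→1
  2 left: {6,10}→1  {9,10}→1
  3 left: {6,9,10}→2  {8,9,10}→1
  4 left: {6,8,9,10}→3  {7,8,9,10}→1
  5 left: {5,7,8,9,10}→1  {6,7,8,9,10}→4
  6 left: {5,6,7,8,9,10}→5
  7 left: {4,5,6,7,8,9,10}→5
  8 left: {3,4,5,6,7,8,9,10}→5
  9 left: {1,3,4,5,6,7,8,9,10}→5  {2,3,4,5,6,7,8,9,10}→5
  placing 0:a first → 10 extensions
  placing 1:c first → 5 extensions
total linear extensions = 15

15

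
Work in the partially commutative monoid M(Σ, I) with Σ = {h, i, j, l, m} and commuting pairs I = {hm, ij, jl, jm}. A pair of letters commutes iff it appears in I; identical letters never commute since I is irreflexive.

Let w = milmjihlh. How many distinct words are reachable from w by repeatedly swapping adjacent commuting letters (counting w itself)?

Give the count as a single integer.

6

piece 0:m — minimal
piece 1:i rests on {0:m}
piece 2:l rests on {1:i}
piece 3:m rests on {2:l}
piece 4:j — minimal
piece 5:i rests on {3:m}
piece 6:h rests on {4:j, 5:i}
piece 7:l rests on {6:h}
piece 8:h rests on {7:l}
minimal pieces: {0:m, 4:j}
ways to finish when only these pieces remain (= sum over removing one remaining piece with nothing left below it):
  1 left: {8}→1
  2 left: {7,8}→1
  3 left: {6,7,8}→1
  4 left: {4,6,7,8}→1  {5,6,7,8}→1
  5 left: {3,5,6,7,8}→1  {4,5,6,7,8}→2
  6 left: {2,3,5,6,7,8}→1  {3,4,5,6,7,8}→3
  7 left: {1,2,3,5,6,7,8}→1  {2,3,4,5,6,7,8}→4
  placing 0:m first → 5 extensions
  placing 4:j first → 1 extensions
total linear extensions = 6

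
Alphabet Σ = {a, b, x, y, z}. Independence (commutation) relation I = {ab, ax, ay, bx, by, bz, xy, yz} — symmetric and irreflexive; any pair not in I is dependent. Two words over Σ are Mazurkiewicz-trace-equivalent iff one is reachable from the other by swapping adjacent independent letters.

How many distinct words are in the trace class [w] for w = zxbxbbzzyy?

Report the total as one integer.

#0=z has no predecessor
#1=x depends on [0:z]
#2=b has no predecessor
#3=x depends on [1:x]
#4=b depends on [2:b]
#5=b depends on [4:b]
#6=z depends on [3:x]
#7=z depends on [6:z]
#8=y has no predecessor
#9=y depends on [8:y]
sources: [0:z, 2:b, 8:y]
N(rest) = Σ N(rest − s) over sources s of rest; N(one piece) = 1:
  size 1 → [5]=1  [7]=1  [9]=1
  size 2 → [4,5]=1  [5,7]=2  [5,9]=2  [6,7]=1  [7,9]=2  [8,9]=1
  size 3 → [2,4,5]=1  [3,6,7]=1  [4,5,7]=3  [4,5,9]=3  [5,6,7]=3  [5,7,9]=6  [5,8,9]=3  [6,7,9]=3  [7,8,9]=3
  size 4 → [1,3,6,7]=1  [2,4,5,7]=4  [2,4,5,9]=4  [3,5,6,7]=4  [3,6,7,9]=4  [4,5,6,7]=6  [4,5,7,9]=12  [4,5,8,9]=6  [5,6,7,9]=12  [5,7,8,9]=12  [6,7,8,9]=6
  size 5 → [0,1,3,6,7]=1  [1,3,5,6,7]=5  [1,3,6,7,9]=5  [2,4,5,6,7]=10  [2,4,5,7,9]=20  [2,4,5,8,9]=10  [3,4,5,6,7]=10  [3,5,6,7,9]=20  [3,6,7,8,9]=10  [4,5,6,7,9]=30  [4,5,7,8,9]=30  [5,6,7,8,9]=30
  size 6 → [0,1,3,5,6,7]=6  [0,1,3,6,7,9]=6  [1,3,4,5,6,7]=15  [1,3,5,6,7,9]=30  [1,3,6,7,8,9]=15  [2,3,4,5,6,7]=20  [2,4,5,6,7,9]=60  [2,4,5,7,8,9]=60  [3,4,5,6,7,9]=60  [3,5,6,7,8,9]=60  [4,5,6,7,8,9]=90
  size 7 → [0,1,3,4,5,6,7]=21  [0,1,3,5,6,7,9]=42  [0,1,3,6,7,8,9]=21  [1,2,3,4,5,6,7]=35  [1,3,4,5,6,7,9]=105  [1,3,5,6,7,8,9]=105  [2,3,4,5,6,7,9]=140  [2,4,5,6,7,8,9]=210  [3,4,5,6,7,8,9]=210
  size 8 → [0,1,2,3,4,5,6,7]=56  [0,1,3,4,5,6,7,9]=168  [0,1,3,5,6,7,8,9]=168  [1,2,3,4,5,6,7,9]=280  [1,3,4,5,6,7,8,9]=420  [2,3,4,5,6,7,8,9]=560
  first=0(z) contributes 1260
  first=2(b) contributes 756
  first=8(y) contributes 504
|[w]| = 2520

2520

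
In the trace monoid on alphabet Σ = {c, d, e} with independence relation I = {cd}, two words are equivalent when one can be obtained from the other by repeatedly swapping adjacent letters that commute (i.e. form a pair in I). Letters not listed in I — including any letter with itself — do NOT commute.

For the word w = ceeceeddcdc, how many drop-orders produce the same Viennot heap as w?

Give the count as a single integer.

piece 0:c — minimal
piece 1:e rests on {0:c}
piece 2:e rests on {1:e}
piece 3:c rests on {2:e}
piece 4:e rests on {3:c}
piece 5:e rests on {4:e}
piece 6:d rests on {5:e}
piece 7:d rests on {6:d}
piece 8:c rests on {5:e}
piece 9:d rests on {7:d}
piece 10:c rests on {8:c}
minimal pieces: {0:c}
ways to finish when only these pieces remain (= sum over removing one remaining piece with nothing left below it):
  1 left: {9}→1  {10}→1
  2 left: {7,9}→1  {8,10}→1  {9,10}→2
  3 left: {6,7,9}→1  {7,9,10}→3  {8,9,10}→3
  4 left: {6,7,9,10}→4  {7,8,9,10}→6
  5 left: {6,7,8,9,10}→10
  6 left: {5,6,7,8,9,10}→10
  7 left: {4,5,6,7,8,9,10}→10
  8 left: {3,4,5,6,7,8,9,10}→10
  9 left: {2,3,4,5,6,7,8,9,10}→10
  placing 0:c first → 10 extensions

10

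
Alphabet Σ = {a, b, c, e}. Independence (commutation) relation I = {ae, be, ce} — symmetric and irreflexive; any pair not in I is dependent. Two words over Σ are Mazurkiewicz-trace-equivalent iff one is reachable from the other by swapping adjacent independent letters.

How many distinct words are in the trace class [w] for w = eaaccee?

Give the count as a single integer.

35

#0=e has no predecessor
#1=a has no predecessor
#2=a depends on [1:a]
#3=c depends on [2:a]
#4=c depends on [3:c]
#5=e depends on [0:e]
#6=e depends on [5:e]
sources: [0:e, 1:a]
N(rest) = Σ N(rest − s) over sources s of rest; N(one piece) = 1:
  size 1 → [4]=1  [6]=1
  size 2 → [3,4]=1  [4,6]=2  [5,6]=1
  size 3 → [0,5,6]=1  [2,3,4]=1  [3,4,6]=3  [4,5,6]=3
  size 4 → [0,4,5,6]=4  [1,2,3,4]=1  [2,3,4,6]=4  [3,4,5,6]=6
  size 5 → [0,3,4,5,6]=10  [1,2,3,4,6]=5  [2,3,4,5,6]=10
  first=0(e) contributes 15
  first=1(a) contributes 20
|[w]| = 35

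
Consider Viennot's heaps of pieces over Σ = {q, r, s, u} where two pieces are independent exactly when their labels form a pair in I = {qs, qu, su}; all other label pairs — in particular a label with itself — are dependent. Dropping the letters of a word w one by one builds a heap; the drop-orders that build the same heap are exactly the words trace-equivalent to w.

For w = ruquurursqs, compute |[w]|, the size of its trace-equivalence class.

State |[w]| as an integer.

piece 0:r — minimal
piece 1:u rests on {0:r}
piece 2:q rests on {0:r}
piece 3:u rests on {1:u}
piece 4:u rests on {3:u}
piece 5:r rests on {2:q, 4:u}
piece 6:u rests on {5:r}
piece 7:r rests on {6:u}
piece 8:s rests on {7:r}
piece 9:q rests on {7:r}
piece 10:s rests on {8:s}
minimal pieces: {0:r}
ways to finish when only these pieces remain (= sum over removing one remaining piece with nothing left below it):
  1 left: {9}→1  {10}→1
  2 left: {8,10}→1  {9,10}→2
  3 left: {8,9,10}→3
  4 left: {7,8,9,10}→3
  5 left: {6,7,8,9,10}→3
  6 left: {5,6,7,8,9,10}→3
  7 left: {2,5,6,7,8,9,10}→3  {4,5,6,7,8,9,10}→3
  8 left: {2,4,5,6,7,8,9,10}→6  {3,4,5,6,7,8,9,10}→3
  9 left: {1,3,4,5,6,7,8,9,10}→3  {2,3,4,5,6,7,8,9,10}→9
  placing 0:r first → 12 extensions

12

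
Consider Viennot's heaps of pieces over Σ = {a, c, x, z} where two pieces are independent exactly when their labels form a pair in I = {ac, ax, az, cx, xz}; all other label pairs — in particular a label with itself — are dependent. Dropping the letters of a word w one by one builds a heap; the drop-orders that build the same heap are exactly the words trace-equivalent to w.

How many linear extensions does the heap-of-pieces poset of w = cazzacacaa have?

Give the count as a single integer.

piece 0:c — minimal
piece 1:a — minimal
piece 2:z rests on {0:c}
piece 3:z rests on {2:z}
piece 4:a rests on {1:a}
piece 5:c rests on {3:z}
piece 6:a rests on {4:a}
piece 7:c rests on {5:c}
piece 8:a rests on {6:a}
piece 9:a rests on {8:a}
minimal pieces: {0:c, 1:a}
ways to finish when only these pieces remain (= sum over removing one remaining piece with nothing left below it):
  1 left: {7}→1  {9}→1
  2 left: {5,7}→1  {7,9}→2  {8,9}→1
  3 left: {3,5,7}→1  {5,7,9}→3  {6,8,9}→1  {7,8,9}→3
  4 left: {2,3,5,7}→1  {3,5,7,9}→4  {4,6,8,9}→1  {5,7,8,9}→6  {6,7,8,9}→4
  5 left: {0,2,3,5,7}→1  {1,4,6,8,9}→1  {2,3,5,7,9}→5  {3,5,7,8,9}→10  {4,6,7,8,9}→5  {5,6,7,8,9}→10
  6 left: {0,2,3,5,7,9}→6  {1,4,6,7,8,9}→6  {2,3,5,7,8,9}→15  {3,5,6,7,8,9}→20  {4,5,6,7,8,9}→15
  7 left: {0,2,3,5,7,8,9}→21  {1,4,5,6,7,8,9}→21  {2,3,5,6,7,8,9}→35  {3,4,5,6,7,8,9}→35
  8 left: {0,2,3,5,6,7,8,9}→56  {1,3,4,5,6,7,8,9}→56  {2,3,4,5,6,7,8,9}→70
  placing 0:c first → 126 extensions
  placing 1:a first → 126 extensions
total linear extensions = 252

252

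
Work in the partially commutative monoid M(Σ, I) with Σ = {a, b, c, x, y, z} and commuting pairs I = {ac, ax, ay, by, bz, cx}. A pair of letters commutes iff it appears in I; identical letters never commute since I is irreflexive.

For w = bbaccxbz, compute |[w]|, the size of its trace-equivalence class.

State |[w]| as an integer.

24

drop 0:b onto floor
drop 1:b onto {0:b}
drop 2:a onto {1:b}
drop 3:c onto {1:b}
drop 4:c onto {3:c}
drop 5:x onto {1:b}
drop 6:b onto {2:a, 4:c, 5:x}
drop 7:z onto {2:a, 4:c, 5:x}
ground layer = {0:b}
drop-orders for the pieces not yet dropped (sum over which currently-grounded one goes next):
  1 to go: {6} 1  {7} 1
  2 to go: {6,7} 2
  3 to go: {2,6,7} 2  {4,6,7} 2  {5,6,7} 2
  4 to go: {2,4,6,7} 4  {2,5,6,7} 4  {3,4,6,7} 2  {4,5,6,7} 4
  5 to go: {2,3,4,6,7} 6  {2,4,5,6,7} 12  {3,4,5,6,7} 6
  6 to go: {2,3,4,5,6,7} 24
  if 0:b drops first: 24 orders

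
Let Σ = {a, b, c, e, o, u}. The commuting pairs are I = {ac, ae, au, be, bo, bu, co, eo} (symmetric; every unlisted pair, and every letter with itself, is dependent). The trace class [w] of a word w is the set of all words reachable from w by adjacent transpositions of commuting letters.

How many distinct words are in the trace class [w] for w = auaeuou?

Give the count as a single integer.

piece 0:a — minimal
piece 1:u — minimal
piece 2:a rests on {0:a}
piece 3:e rests on {1:u}
piece 4:u rests on {3:e}
piece 5:o rests on {2:a, 4:u}
piece 6:u rests on {5:o}
minimal pieces: {0:a, 1:u}
ways to finish when only these pieces remain (= sum over removing one remaining piece with nothing left below it):
  1 left: {6}→1
  2 left: {5,6}→1
  3 left: {2,5,6}→1  {4,5,6}→1
  4 left: {0,2,5,6}→1  {2,4,5,6}→2  {3,4,5,6}→1
  5 left: {0,2,4,5,6}→3  {1,3,4,5,6}→1  {2,3,4,5,6}→3
  placing 0:a first → 4 extensions
  placing 1:u first → 6 extensions
total linear extensions = 10

10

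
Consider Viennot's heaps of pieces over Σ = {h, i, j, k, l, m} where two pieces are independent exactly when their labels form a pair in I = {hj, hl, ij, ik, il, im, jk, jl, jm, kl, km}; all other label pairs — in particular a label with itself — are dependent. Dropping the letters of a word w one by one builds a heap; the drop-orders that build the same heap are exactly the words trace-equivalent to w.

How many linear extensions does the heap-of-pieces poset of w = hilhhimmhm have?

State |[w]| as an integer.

#0=h has no predecessor
#1=i depends on [0:h]
#2=l has no predecessor
#3=h depends on [1:i]
#4=h depends on [3:h]
#5=i depends on [4:h]
#6=m depends on [2:l, 4:h]
#7=m depends on [6:m]
#8=h depends on [5:i, 7:m]
#9=m depends on [8:h]
sources: [0:h, 2:l]
N(rest) = Σ N(rest − s) over sources s of rest; N(one piece) = 1:
  size 1 → [9]=1
  size 2 → [8,9]=1
  size 3 → [5,8,9]=1  [7,8,9]=1
  size 4 → [5,7,8,9]=2  [6,7,8,9]=1
  size 5 → [2,6,7,8,9]=1  [5,6,7,8,9]=3
  size 6 → [2,5,6,7,8,9]=4  [4,5,6,7,8,9]=3
  size 7 → [2,4,5,6,7,8,9]=7  [3,4,5,6,7,8,9]=3
  size 8 → [1,3,4,5,6,7,8,9]=3  [2,3,4,5,6,7,8,9]=10
  first=0(h) contributes 13
  first=2(l) contributes 3
|[w]| = 16

16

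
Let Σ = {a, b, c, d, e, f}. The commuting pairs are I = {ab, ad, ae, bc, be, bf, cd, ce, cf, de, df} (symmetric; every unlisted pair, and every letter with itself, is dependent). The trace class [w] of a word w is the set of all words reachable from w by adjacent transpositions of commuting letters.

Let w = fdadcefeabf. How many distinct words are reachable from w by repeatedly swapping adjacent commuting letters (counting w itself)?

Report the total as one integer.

1980

drop 0:f onto floor
drop 1:d onto floor
drop 2:a onto {0:f}
drop 3:d onto {1:d}
drop 4:c onto {2:a}
drop 5:e onto {0:f}
drop 6:f onto {2:a, 5:e}
drop 7:e onto {6:f}
drop 8:a onto {4:c, 6:f}
drop 9:b onto {3:d}
drop 10:f onto {7:e, 8:a}
ground layer = {0:f, 1:d}
drop-orders for the pieces not yet dropped (sum over which currently-grounded one goes next):
  1 to go: {9} 1  {10} 1
  2 to go: {3,9} 1  {7,10} 1  {8,10} 1  {9,10} 2
  3 to go: {1,3,9} 1  {3,9,10} 3  {4,8,10} 1  {7,8,10} 2  {7,9,10} 3  {8,9,10} 3
  4 to go: {1,3,9,10} 4  {3,7,9,10} 6  {3,8,9,10} 6  {4,7,8,10} 3  {4,8,9,10} 4  {6,7,8,10} 2  {7,8,9,10} 8
  5 to go: {1,3,7,9,10} 10  {1,3,8,9,10} 10  {3,4,8,9,10} 10  {3,7,8,9,10} 20  {4,6,7,8,10} 5  {4,7,8,9,10} 15  {5,6,7,8,10} 2  {6,7,8,9,10} 10
  6 to go: {1,3,4,8,9,10} 20  {1,3,7,8,9,10} 40  {2,4,6,7,8,10} 5  {3,4,7,8,9,10} 45  {3,6,7,8,9,10} 30  {4,5,6,7,8,10} 7  {4,6,7,8,9,10} 30  {5,6,7,8,9,10} 12
  7 to go: {1,3,4,7,8,9,10} 105  {1,3,6,7,8,9,10} 70  {2,4,5,6,7,8,10} 12  {2,4,6,7,8,9,10} 35  {3,4,6,7,8,9,10} 105  {3,5,6,7,8,9,10} 42  {4,5,6,7,8,9,10} 49
  8 to go: {0,2,4,5,6,7,8,10} 12  {1,3,4,6,7,8,9,10} 280  {1,3,5,6,7,8,9,10} 112  {2,3,4,6,7,8,9,10} 140  {2,4,5,6,7,8,9,10} 96  {3,4,5,6,7,8,9,10} 196
  9 to go: {0,2,4,5,6,7,8,9,10} 108  {1,2,3,4,6,7,8,9,10} 420  {1,3,4,5,6,7,8,9,10} 588  {2,3,4,5,6,7,8,9,10} 432
  if 0:f drops first: 1440 orders
  if 1:d drops first: 540 orders
heap linearizations: 1980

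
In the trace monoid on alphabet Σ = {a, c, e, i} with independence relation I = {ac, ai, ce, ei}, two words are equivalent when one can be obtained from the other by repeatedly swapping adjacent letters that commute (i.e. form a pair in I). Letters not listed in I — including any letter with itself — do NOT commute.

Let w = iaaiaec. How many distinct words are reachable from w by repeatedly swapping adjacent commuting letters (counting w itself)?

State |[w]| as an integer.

#0=i has no predecessor
#1=a has no predecessor
#2=a depends on [1:a]
#3=i depends on [0:i]
#4=a depends on [2:a]
#5=e depends on [4:a]
#6=c depends on [3:i]
sources: [0:i, 1:a]
N(rest) = Σ N(rest − s) over sources s of rest; N(one piece) = 1:
  size 1 → [5]=1  [6]=1
  size 2 → [3,6]=1  [4,5]=1  [5,6]=2
  size 3 → [0,3,6]=1  [2,4,5]=1  [3,5,6]=3  [4,5,6]=3
  size 4 → [0,3,5,6]=4  [1,2,4,5]=1  [2,4,5,6]=4  [3,4,5,6]=6
  size 5 → [0,3,4,5,6]=10  [1,2,4,5,6]=5  [2,3,4,5,6]=10
  first=0(i) contributes 15
  first=1(a) contributes 20
|[w]| = 35

35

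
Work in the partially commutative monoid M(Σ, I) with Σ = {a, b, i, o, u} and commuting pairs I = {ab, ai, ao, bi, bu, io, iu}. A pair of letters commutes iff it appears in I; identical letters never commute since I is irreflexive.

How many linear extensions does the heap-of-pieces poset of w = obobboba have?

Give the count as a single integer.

piece 0:o — minimal
piece 1:b rests on {0:o}
piece 2:o rests on {1:b}
piece 3:b rests on {2:o}
piece 4:b rests on {3:b}
piece 5:o rests on {4:b}
piece 6:b rests on {5:o}
piece 7:a — minimal
minimal pieces: {0:o, 7:a}
ways to finish when only these pieces remain (= sum over removing one remaining piece with nothing left below it):
  1 left: {6}→1  {7}→1
  2 left: {5,6}→1  {6,7}→2
  3 left: {4,5,6}→1  {5,6,7}→3
  4 left: {3,4,5,6}→1  {4,5,6,7}→4
  5 left: {2,3,4,5,6}→1  {3,4,5,6,7}→5
  6 left: {1,2,3,4,5,6}→1  {2,3,4,5,6,7}→6
  placing 0:o first → 7 extensions
  placing 7:a first → 1 extensions
total linear extensions = 8

8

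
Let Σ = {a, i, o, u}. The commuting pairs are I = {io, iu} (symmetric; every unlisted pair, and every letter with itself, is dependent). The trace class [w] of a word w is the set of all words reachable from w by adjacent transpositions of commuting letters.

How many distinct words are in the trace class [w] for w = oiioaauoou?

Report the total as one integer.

6

drop 0:o onto floor
drop 1:i onto floor
drop 2:i onto {1:i}
drop 3:o onto {0:o}
drop 4:a onto {2:i, 3:o}
drop 5:a onto {4:a}
drop 6:u onto {5:a}
drop 7:o onto {6:u}
drop 8:o onto {7:o}
drop 9:u onto {8:o}
ground layer = {0:o, 1:i}
drop-orders for the pieces not yet dropped (sum over which currently-grounded one goes next):
  1 to go: {9} 1
  2 to go: {8,9} 1
  3 to go: {7,8,9} 1
  4 to go: {6,7,8,9} 1
  5 to go: {5,6,7,8,9} 1
  6 to go: {4,5,6,7,8,9} 1
  7 to go: {2,4,5,6,7,8,9} 1  {3,4,5,6,7,8,9} 1
  8 to go: {0,3,4,5,6,7,8,9} 1  {1,2,4,5,6,7,8,9} 1  {2,3,4,5,6,7,8,9} 2
  if 0:o drops first: 3 orders
  if 1:i drops first: 3 orders
heap linearizations: 6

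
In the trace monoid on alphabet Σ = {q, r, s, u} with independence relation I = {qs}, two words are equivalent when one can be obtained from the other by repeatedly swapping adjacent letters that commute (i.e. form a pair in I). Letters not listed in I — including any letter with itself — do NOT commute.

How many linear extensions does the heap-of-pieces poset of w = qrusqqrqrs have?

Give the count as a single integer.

piece 0:q — minimal
piece 1:r rests on {0:q}
piece 2:u rests on {1:r}
piece 3:s rests on {2:u}
piece 4:q rests on {2:u}
piece 5:q rests on {4:q}
piece 6:r rests on {3:s, 5:q}
piece 7:q rests on {6:r}
piece 8:r rests on {7:q}
piece 9:s rests on {8:r}
minimal pieces: {0:q}
ways to finish when only these pieces remain (= sum over removing one remaining piece with nothing left below it):
  1 left: {9}→1
  2 left: {8,9}→1
  3 left: {7,8,9}→1
  4 left: {6,7,8,9}→1
  5 left: {3,6,7,8,9}→1  {5,6,7,8,9}→1
  6 left: {3,5,6,7,8,9}→2  {4,5,6,7,8,9}→1
  7 left: {3,4,5,6,7,8,9}→3
  8 left: {2,3,4,5,6,7,8,9}→3
  placing 0:q first → 3 extensions

3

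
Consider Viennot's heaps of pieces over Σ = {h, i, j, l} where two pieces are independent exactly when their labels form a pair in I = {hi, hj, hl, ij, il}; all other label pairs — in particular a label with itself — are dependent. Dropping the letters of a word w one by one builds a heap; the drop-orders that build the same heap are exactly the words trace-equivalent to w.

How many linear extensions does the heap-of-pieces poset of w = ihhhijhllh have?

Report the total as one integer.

2520

#0=i has no predecessor
#1=h has no predecessor
#2=h depends on [1:h]
#3=h depends on [2:h]
#4=i depends on [0:i]
#5=j has no predecessor
#6=h depends on [3:h]
#7=l depends on [5:j]
#8=l depends on [7:l]
#9=h depends on [6:h]
sources: [0:i, 1:h, 5:j]
N(rest) = Σ N(rest − s) over sources s of rest; N(one piece) = 1:
  size 1 → [4]=1  [8]=1  [9]=1
  size 2 → [0,4]=1  [4,8]=2  [4,9]=2  [6,9]=1  [7,8]=1  [8,9]=2
  size 3 → [0,4,8]=3  [0,4,9]=3  [3,6,9]=1  [4,6,9]=3  [4,7,8]=3  [4,8,9]=6  [5,7,8]=1  [6,8,9]=3  [7,8,9]=3
  size 4 → [0,4,6,9]=6  [0,4,7,8]=6  [0,4,8,9]=12  [2,3,6,9]=1  [3,4,6,9]=4  [3,6,8,9]=4  [4,5,7,8]=4  [4,6,8,9]=12  [4,7,8,9]=12  [5,7,8,9]=4  [6,7,8,9]=6
  size 5 → [0,3,4,6,9]=10  [0,4,5,7,8]=10  [0,4,6,8,9]=30  [0,4,7,8,9]=30  [1,2,3,6,9]=1  [2,3,4,6,9]=5  [2,3,6,8,9]=5  [3,4,6,8,9]=20  [3,6,7,8,9]=10  [4,5,7,8,9]=20  [4,6,7,8,9]=30  [5,6,7,8,9]=10
  size 6 → [0,2,3,4,6,9]=15  [0,3,4,6,8,9]=60  [0,4,5,7,8,9]=60  [0,4,6,7,8,9]=90  [1,2,3,4,6,9]=6  [1,2,3,6,8,9]=6  [2,3,4,6,8,9]=30  [2,3,6,7,8,9]=15  [3,4,6,7,8,9]=60  [3,5,6,7,8,9]=20  [4,5,6,7,8,9]=60
  size 7 → [0,1,2,3,4,6,9]=21  [0,2,3,4,6,8,9]=105  [0,3,4,6,7,8,9]=210  [0,4,5,6,7,8,9]=210  [1,2,3,4,6,8,9]=42  [1,2,3,6,7,8,9]=21  [2,3,4,6,7,8,9]=105  [2,3,5,6,7,8,9]=35  [3,4,5,6,7,8,9]=140
  size 8 → [0,1,2,3,4,6,8,9]=168  [0,2,3,4,6,7,8,9]=420  [0,3,4,5,6,7,8,9]=560  [1,2,3,4,6,7,8,9]=168  [1,2,3,5,6,7,8,9]=56  [2,3,4,5,6,7,8,9]=280
  first=0(i) contributes 504
  first=1(h) contributes 1260
  first=5(j) contributes 756
|[w]| = 2520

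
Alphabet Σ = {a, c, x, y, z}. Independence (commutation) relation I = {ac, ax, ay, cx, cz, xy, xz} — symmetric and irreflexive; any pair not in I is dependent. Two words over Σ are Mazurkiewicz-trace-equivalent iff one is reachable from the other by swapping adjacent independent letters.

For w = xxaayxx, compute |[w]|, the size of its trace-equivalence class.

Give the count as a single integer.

105

0(x) covers ∅
1(x) covers 0:x
2(a) covers ∅
3(a) covers 2:a
4(y) covers ∅
5(x) covers 1:x
6(x) covers 5:x
floor of heap: 0:x, 2:a, 4:y
completions by unplaced set U, small U first (add the entries for U minus each lowest piece of U):
  |U|=1: {3}:1  {4}:1  {6}:1
  |U|=2: {2,3}:1  {3,4}:2  {3,6}:2  {4,6}:2  {5,6}:1
  |U|=3: {1,5,6}:1  {2,3,4}:3  {2,3,6}:3  {3,4,6}:6  {3,5,6}:3  {4,5,6}:3
  |U|=4: {0,1,5,6}:1  {1,3,5,6}:4  {1,4,5,6}:4  {2,3,4,6}:12  {2,3,5,6}:6  {3,4,5,6}:12
  |U|=5: {0,1,3,5,6}:5  {0,1,4,5,6}:5  {1,2,3,5,6}:10  {1,3,4,5,6}:20  {2,3,4,5,6}:30
  start at 0(x): 60
  start at 2(a): 30
  start at 4(y): 15
sum over floor = 105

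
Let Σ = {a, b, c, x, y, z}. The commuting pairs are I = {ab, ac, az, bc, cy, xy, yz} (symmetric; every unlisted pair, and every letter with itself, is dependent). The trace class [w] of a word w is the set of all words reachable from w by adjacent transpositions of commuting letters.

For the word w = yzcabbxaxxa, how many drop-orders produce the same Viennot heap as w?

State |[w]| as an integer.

#0=y has no predecessor
#1=z has no predecessor
#2=c depends on [1:z]
#3=a depends on [0:y]
#4=b depends on [0:y, 1:z]
#5=b depends on [4:b]
#6=x depends on [2:c, 3:a, 5:b]
#7=a depends on [6:x]
#8=x depends on [7:a]
#9=x depends on [8:x]
#10=a depends on [9:x]
sources: [0:y, 1:z]
N(rest) = Σ N(rest − s) over sources s of rest; N(one piece) = 1:
  size 1 → [10]=1
  size 2 → [9,10]=1
  size 3 → [8,9,10]=1
  size 4 → [7,8,9,10]=1
  size 5 → [6,7,8,9,10]=1
  size 6 → [2,6,7,8,9,10]=1  [3,6,7,8,9,10]=1  [5,6,7,8,9,10]=1
  size 7 → [2,3,6,7,8,9,10]=2  [2,5,6,7,8,9,10]=2  [3,5,6,7,8,9,10]=2  [4,5,6,7,8,9,10]=1
  size 8 → [2,3,5,6,7,8,9,10]=6  [2,4,5,6,7,8,9,10]=3  [3,4,5,6,7,8,9,10]=3
  size 9 → [0,3,4,5,6,7,8,9,10]=3  [1,2,4,5,6,7,8,9,10]=3  [2,3,4,5,6,7,8,9,10]=12
  first=0(y) contributes 15
  first=1(z) contributes 15
|[w]| = 30

30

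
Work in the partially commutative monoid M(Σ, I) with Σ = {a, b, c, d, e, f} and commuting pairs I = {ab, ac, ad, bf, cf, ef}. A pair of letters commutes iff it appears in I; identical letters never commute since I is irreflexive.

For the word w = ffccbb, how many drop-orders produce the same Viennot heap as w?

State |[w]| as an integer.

15

piece 0:f — minimal
piece 1:f rests on {0:f}
piece 2:c — minimal
piece 3:c rests on {2:c}
piece 4:b rests on {3:c}
piece 5:b rests on {4:b}
minimal pieces: {0:f, 2:c}
ways to finish when only these pieces remain (= sum over removing one remaining piece with nothing left below it):
  1 left: {1}→1  {5}→1
  2 left: {0,1}→1  {1,5}→2  {4,5}→1
  3 left: {0,1,5}→3  {1,4,5}→3  {3,4,5}→1
  4 left: {0,1,4,5}→6  {1,3,4,5}→4  {2,3,4,5}→1
  placing 0:f first → 5 extensions
  placing 2:c first → 10 extensions
total linear extensions = 15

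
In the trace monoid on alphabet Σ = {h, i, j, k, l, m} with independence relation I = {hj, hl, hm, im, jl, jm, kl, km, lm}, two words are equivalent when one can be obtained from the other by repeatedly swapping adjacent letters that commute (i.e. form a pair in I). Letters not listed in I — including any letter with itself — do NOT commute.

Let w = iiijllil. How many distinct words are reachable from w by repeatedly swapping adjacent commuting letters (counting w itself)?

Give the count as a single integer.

0(i) covers ∅
1(i) covers 0:i
2(i) covers 1:i
3(j) covers 2:i
4(l) covers 2:i
5(l) covers 4:l
6(i) covers 3:j, 5:l
7(l) covers 6:i
floor of heap: 0:i
completions by unplaced set U, small U first (add the entries for U minus each lowest piece of U):
  |U|=1: {7}:1
  |U|=2: {6,7}:1
  |U|=3: {3,6,7}:1  {5,6,7}:1
  |U|=4: {3,5,6,7}:2  {4,5,6,7}:1
  |U|=5: {3,4,5,6,7}:3
  |U|=6: {2,3,4,5,6,7}:3
  start at 0(i): 3

3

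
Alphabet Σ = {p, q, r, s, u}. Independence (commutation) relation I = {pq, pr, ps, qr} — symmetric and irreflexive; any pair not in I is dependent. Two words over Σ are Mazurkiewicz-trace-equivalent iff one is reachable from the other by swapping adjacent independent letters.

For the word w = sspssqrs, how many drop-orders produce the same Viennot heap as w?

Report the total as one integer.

16

0(s) covers ∅
1(s) covers 0:s
2(p) covers ∅
3(s) covers 1:s
4(s) covers 3:s
5(q) covers 4:s
6(r) covers 4:s
7(s) covers 5:q, 6:r
floor of heap: 0:s, 2:p
completions by unplaced set U, small U first (add the entries for U minus each lowest piece of U):
  |U|=1: {2}:1  {7}:1
  |U|=2: {2,7}:2  {5,7}:1  {6,7}:1
  |U|=3: {2,5,7}:3  {2,6,7}:3  {5,6,7}:2
  |U|=4: {2,5,6,7}:8  {4,5,6,7}:2
  |U|=5: {2,4,5,6,7}:10  {3,4,5,6,7}:2
  |U|=6: {1,3,4,5,6,7}:2  {2,3,4,5,6,7}:12
  start at 0(s): 14
  start at 2(p): 2
sum over floor = 16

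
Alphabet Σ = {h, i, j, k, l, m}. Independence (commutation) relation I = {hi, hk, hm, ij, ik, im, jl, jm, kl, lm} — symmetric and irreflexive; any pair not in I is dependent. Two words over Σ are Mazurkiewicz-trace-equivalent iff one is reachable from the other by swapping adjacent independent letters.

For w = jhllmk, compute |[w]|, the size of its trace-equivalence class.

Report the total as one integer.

14

drop 0:j onto floor
drop 1:h onto {0:j}
drop 2:l onto {1:h}
drop 3:l onto {2:l}
drop 4:m onto floor
drop 5:k onto {0:j, 4:m}
ground layer = {0:j, 4:m}
drop-orders for the pieces not yet dropped (sum over which currently-grounded one goes next):
  1 to go: {3} 1  {5} 1
  2 to go: {2,3} 1  {3,5} 2  {4,5} 1
  3 to go: {1,2,3} 1  {2,3,5} 3  {3,4,5} 3
  4 to go: {1,2,3,5} 4  {2,3,4,5} 6
  if 0:j drops first: 10 orders
  if 4:m drops first: 4 orders
heap linearizations: 14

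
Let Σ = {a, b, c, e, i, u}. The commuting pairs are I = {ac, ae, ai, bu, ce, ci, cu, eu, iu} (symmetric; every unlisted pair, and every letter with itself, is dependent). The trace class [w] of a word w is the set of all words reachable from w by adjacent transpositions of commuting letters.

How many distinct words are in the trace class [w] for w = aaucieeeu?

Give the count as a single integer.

piece 0:a — minimal
piece 1:a rests on {0:a}
piece 2:u rests on {1:a}
piece 3:c — minimal
piece 4:i — minimal
piece 5:e rests on {4:i}
piece 6:e rests on {5:e}
piece 7:e rests on {6:e}
piece 8:u rests on {2:u}
minimal pieces: {0:a, 3:c, 4:i}
ways to finish when only these pieces remain (= sum over removing one remaining piece with nothing left below it):
  1 left: {3}→1  {7}→1  {8}→1
  2 left: {2,8}→1  {3,7}→2  {3,8}→2  {6,7}→1  {7,8}→2
  3 left: {1,2,8}→1  {2,3,8}→3  {2,7,8}→3  {3,6,7}→3  {3,7,8}→6  {5,6,7}→1  {6,7,8}→3
  4 left: {0,1,2,8}→1  {1,2,3,8}→4  {1,2,7,8}→4  {2,3,7,8}→12  {2,6,7,8}→6  {3,5,6,7}→4  {3,6,7,8}→12  {4,5,6,7}→1  {5,6,7,8}→4
  5 left: {0,1,2,3,8}→5  {0,1,2,7,8}→5  {1,2,3,7,8}→20  {1,2,6,7,8}→10  {2,3,6,7,8}→30  {2,5,6,7,8}→10  {3,4,5,6,7}→5  {3,5,6,7,8}→20  {4,5,6,7,8}→5
  6 left: {0,1,2,3,7,8}→30  {0,1,2,6,7,8}→15  {1,2,3,6,7,8}→60  {1,2,5,6,7,8}→20  {2,3,5,6,7,8}→60  {2,4,5,6,7,8}→15  {3,4,5,6,7,8}→30
  7 left: {0,1,2,3,6,7,8}→105  {0,1,2,5,6,7,8}→35  {1,2,3,5,6,7,8}→140  {1,2,4,5,6,7,8}→35  {2,3,4,5,6,7,8}→105
  placing 0:a first → 280 extensions
  placing 3:c first → 70 extensions
  placing 4:i first → 280 extensions
total linear extensions = 630

630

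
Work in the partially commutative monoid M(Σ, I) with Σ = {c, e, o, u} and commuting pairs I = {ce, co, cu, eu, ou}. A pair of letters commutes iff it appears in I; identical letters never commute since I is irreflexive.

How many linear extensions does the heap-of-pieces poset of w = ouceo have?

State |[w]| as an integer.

20

drop 0:o onto floor
drop 1:u onto floor
drop 2:c onto floor
drop 3:e onto {0:o}
drop 4:o onto {3:e}
ground layer = {0:o, 1:u, 2:c}
drop-orders for the pieces not yet dropped (sum over which currently-grounded one goes next):
  1 to go: {1} 1  {2} 1  {4} 1
  2 to go: {1,2} 2  {1,4} 2  {2,4} 2  {3,4} 1
  3 to go: {0,3,4} 1  {1,2,4} 6  {1,3,4} 3  {2,3,4} 3
  if 0:o drops first: 12 orders
  if 1:u drops first: 4 orders
  if 2:c drops first: 4 orders
heap linearizations: 20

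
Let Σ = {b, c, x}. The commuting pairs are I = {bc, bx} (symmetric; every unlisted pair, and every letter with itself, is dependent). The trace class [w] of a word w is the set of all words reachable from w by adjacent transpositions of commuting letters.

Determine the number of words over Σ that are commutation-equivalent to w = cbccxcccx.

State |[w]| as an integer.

drop 0:c onto floor
drop 1:b onto floor
drop 2:c onto {0:c}
drop 3:c onto {2:c}
drop 4:x onto {3:c}
drop 5:c onto {4:x}
drop 6:c onto {5:c}
drop 7:c onto {6:c}
drop 8:x onto {7:c}
ground layer = {0:c, 1:b}
drop-orders for the pieces not yet dropped (sum over which currently-grounded one goes next):
  1 to go: {1} 1  {8} 1
  2 to go: {1,8} 2  {7,8} 1
  3 to go: {1,7,8} 3  {6,7,8} 1
  4 to go: {1,6,7,8} 4  {5,6,7,8} 1
  5 to go: {1,5,6,7,8} 5  {4,5,6,7,8} 1
  6 to go: {1,4,5,6,7,8} 6  {3,4,5,6,7,8} 1
  7 to go: {1,3,4,5,6,7,8} 7  {2,3,4,5,6,7,8} 1
  if 0:c drops first: 8 orders
  if 1:b drops first: 1 orders
heap linearizations: 9

9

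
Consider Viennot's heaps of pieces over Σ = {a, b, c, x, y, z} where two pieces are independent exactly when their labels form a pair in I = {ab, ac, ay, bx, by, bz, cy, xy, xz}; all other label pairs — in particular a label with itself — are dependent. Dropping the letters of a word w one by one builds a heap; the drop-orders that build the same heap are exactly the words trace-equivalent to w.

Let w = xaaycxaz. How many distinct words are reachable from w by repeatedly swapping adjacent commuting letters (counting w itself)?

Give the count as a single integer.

piece 0:x — minimal
piece 1:a rests on {0:x}
piece 2:a rests on {1:a}
piece 3:y — minimal
piece 4:c rests on {0:x}
piece 5:x rests on {2:a, 4:c}
piece 6:a rests on {5:x}
piece 7:z rests on {3:y, 6:a}
minimal pieces: {0:x, 3:y}
ways to finish when only these pieces remain (= sum over removing one remaining piece with nothing left below it):
  1 left: {7}→1
  2 left: {3,7}→1  {6,7}→1
  3 left: {3,6,7}→2  {5,6,7}→1
  4 left: {2,5,6,7}→1  {3,5,6,7}→3  {4,5,6,7}→1
  5 left: {1,2,5,6,7}→1  {2,3,5,6,7}→4  {2,4,5,6,7}→2  {3,4,5,6,7}→4
  6 left: {1,2,3,5,6,7}→5  {1,2,4,5,6,7}→3  {2,3,4,5,6,7}→10
  placing 0:x first → 18 extensions
  placing 3:y first → 3 extensions
total linear extensions = 21

21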